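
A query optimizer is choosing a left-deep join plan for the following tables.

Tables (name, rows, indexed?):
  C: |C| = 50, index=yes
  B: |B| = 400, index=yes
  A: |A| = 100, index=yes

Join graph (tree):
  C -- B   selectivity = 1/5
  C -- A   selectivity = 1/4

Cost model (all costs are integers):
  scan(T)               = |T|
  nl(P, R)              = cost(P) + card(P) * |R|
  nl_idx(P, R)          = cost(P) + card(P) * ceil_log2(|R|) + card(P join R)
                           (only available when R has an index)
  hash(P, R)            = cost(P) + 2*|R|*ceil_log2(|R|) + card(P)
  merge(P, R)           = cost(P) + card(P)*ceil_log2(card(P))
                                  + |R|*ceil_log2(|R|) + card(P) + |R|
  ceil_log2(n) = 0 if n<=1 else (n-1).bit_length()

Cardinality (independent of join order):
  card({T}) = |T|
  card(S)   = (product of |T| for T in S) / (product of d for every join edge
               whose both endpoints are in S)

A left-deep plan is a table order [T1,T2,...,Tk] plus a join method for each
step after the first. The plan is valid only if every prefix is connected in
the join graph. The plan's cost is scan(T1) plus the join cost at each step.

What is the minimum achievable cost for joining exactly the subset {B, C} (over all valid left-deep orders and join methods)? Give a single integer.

1400

Selinger DP over subsets of {B,C}:
  {C}: scan cost=50, card=50
  {B}: scan cost=400, card=400
  {BC}: card=4000; try (C,hash)→1400, (B,merge)→4400, (B,nl_idx)→4500, (C,merge)→4750, (C,nl_idx)→6800, (B,hash)→7300 …(+2); best=1400 via (C,hash)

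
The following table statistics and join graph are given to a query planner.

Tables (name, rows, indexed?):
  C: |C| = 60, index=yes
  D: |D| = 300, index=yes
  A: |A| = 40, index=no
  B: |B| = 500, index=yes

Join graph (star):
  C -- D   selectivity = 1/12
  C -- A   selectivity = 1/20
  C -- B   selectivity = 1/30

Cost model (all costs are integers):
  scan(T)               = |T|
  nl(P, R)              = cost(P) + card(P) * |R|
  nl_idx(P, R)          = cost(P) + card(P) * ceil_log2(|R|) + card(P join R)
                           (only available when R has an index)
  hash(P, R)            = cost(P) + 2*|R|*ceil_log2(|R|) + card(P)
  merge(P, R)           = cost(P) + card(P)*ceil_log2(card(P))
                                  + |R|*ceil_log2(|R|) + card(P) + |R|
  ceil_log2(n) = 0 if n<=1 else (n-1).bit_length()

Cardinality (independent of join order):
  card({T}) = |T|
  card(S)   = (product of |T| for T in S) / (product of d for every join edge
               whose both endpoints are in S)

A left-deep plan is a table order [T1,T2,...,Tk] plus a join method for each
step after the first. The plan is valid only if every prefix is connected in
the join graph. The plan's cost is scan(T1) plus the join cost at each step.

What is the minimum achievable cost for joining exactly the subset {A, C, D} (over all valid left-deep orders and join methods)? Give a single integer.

3300

Selinger DP over subsets of {A,C,D}:
  {C}: scan cost=60, card=60
  {D}: scan cost=300, card=300
  {A}: scan cost=40, card=40
  {CD}: card=1500; try (C,hash)→1320, (D,nl_idx)→2100, (D,merge)→3480, (C,nl_idx)→3600, (C,merge)→3720, (D,hash)→5520 …(+2); best=1320 via (C,hash)
  {AC}: card=120; try (C,nl_idx)→400, (A,hash)→600, (C,merge)→740, (A,merge)→760, (C,hash)→800, (C,nl)→2440 …(+1); best=400 via (C,nl_idx)
  {ACD}: card=3000; try (A,hash)→3300, (D,merge)→4360, (D,nl_idx)→4480, (D,hash)→5920, (A,merge)→19600, (D,nl)→36400 …(+1); best=3300 via (A,hash)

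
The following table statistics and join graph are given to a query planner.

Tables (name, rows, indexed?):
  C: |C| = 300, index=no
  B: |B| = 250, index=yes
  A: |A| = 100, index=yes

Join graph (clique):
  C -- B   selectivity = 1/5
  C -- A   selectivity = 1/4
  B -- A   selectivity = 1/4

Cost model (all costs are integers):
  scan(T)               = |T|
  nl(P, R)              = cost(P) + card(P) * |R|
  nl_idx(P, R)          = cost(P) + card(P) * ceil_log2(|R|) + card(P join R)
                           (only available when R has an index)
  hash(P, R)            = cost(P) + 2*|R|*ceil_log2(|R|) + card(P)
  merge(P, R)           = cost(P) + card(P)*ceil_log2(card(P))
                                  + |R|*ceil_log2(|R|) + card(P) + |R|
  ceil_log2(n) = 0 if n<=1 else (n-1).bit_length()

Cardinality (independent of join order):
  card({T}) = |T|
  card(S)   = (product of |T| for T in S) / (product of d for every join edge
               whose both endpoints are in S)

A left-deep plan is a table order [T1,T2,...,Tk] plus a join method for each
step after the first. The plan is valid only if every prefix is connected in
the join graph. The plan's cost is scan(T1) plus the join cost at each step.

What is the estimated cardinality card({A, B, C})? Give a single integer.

93750

Tables in S: A(100), B(250), C(300)
Edges inside S: C-B(d=5), C-A(d=4), B-A(d=4)
numerator = 100 * 250 * 300 = 7500000
denominator = 5 * 4 * 4 = 80
card(S) = 7500000 / 80 = 93750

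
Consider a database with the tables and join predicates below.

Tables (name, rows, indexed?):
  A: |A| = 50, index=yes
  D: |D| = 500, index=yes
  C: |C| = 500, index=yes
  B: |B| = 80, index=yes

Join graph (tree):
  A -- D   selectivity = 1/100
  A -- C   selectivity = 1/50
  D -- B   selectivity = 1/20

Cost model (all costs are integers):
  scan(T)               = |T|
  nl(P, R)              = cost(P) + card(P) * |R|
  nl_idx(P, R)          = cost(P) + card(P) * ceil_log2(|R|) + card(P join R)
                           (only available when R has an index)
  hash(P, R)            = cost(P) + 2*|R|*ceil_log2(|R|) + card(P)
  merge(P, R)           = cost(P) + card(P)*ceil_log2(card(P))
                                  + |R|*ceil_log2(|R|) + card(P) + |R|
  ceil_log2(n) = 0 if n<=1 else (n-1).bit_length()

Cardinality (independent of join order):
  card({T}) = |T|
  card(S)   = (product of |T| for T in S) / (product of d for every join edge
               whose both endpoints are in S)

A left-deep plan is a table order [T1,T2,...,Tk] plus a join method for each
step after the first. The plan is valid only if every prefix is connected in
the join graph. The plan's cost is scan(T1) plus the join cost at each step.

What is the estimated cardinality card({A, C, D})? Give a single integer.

Tables in S: A(50), C(500), D(500)
Edges inside S: A-D(d=100), A-C(d=50)
numerator = 50 * 500 * 500 = 12500000
denominator = 100 * 50 = 5000
card(S) = 12500000 / 5000 = 2500

2500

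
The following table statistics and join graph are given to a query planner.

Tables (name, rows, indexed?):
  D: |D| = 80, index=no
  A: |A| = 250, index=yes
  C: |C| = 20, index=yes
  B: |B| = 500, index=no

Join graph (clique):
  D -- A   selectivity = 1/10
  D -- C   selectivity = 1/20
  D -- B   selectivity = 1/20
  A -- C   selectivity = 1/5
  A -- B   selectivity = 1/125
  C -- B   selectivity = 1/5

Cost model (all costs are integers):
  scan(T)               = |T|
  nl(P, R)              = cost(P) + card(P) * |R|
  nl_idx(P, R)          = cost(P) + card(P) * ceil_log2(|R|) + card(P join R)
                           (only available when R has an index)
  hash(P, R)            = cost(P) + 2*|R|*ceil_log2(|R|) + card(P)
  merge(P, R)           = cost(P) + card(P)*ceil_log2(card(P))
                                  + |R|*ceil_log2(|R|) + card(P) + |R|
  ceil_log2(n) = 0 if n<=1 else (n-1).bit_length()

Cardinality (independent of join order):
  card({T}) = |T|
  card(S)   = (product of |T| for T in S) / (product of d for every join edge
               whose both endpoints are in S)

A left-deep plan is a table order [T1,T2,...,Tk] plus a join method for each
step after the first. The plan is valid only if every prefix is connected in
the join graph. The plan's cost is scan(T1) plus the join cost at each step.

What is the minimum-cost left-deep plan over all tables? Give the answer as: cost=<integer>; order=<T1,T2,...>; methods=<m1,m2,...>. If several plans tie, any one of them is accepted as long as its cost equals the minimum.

Selinger DP (subsets sized 1..n):
  {D}: scan cost=80, card=80
  {A}: scan cost=250, card=250
  {C}: scan cost=20, card=20
  {B}: scan cost=500, card=500
  {AD}: card=2000; try (D,hash)→1620, (A,nl_idx)→2720, (A,merge)→2970, (D,merge)→3140, (A,hash)→4160, (A,nl)→20080 …(+1); best=1620 via (D,hash)
  {CD}: card=80; try (C,hash)→360, (C,nl_idx)→560, (D,merge)→780, (C,merge)→840, (D,hash)→1160, (D,nl)→1620 …(+1); best=360 via (C,hash)
  {BD}: card=2000; try (D,hash)→2120, (B,merge)→5720, (D,merge)→6140, (B,hash)→9160, (B,nl)→40080, (D,nl)→40500; best=2120 via (D,hash)
  {AC}: card=1000; try (C,hash)→700, (A,nl_idx)→1180, (A,merge)→2390, (C,nl_idx)→2500, (C,merge)→2620, (A,hash)→4040 …(+2); best=700 via (C,hash)
  {AB}: card=1000; try (A,hash)→5000, (A,nl_idx)→5500, (B,merge)→7500, (A,merge)→7750, (B,hash)→9500, (B,nl)→125250 …(+1); best=5000 via (A,hash)
  {BC}: card=2000; try (C,hash)→1200, (C,nl_idx)→5000, (B,merge)→5140, (C,merge)→5620, (B,hash)→9040, (B,nl)→10020 …(+1); best=1200 via (C,hash)
  {ACD}: card=400; try (A,nl_idx)→1400, (D,hash)→2820, (A,merge)→3250, (C,hash)→3820, (A,hash)→4440, (C,nl_idx)→12020 …(+5); best=1400 via (A,nl_idx)
  {ABD}: card=400; try (D,hash)→7120, (A,hash)→8120, (B,hash)→12620, (D,merge)→16640, (A,nl_idx)→18520, (A,merge)→28370 …(+4); best=7120 via (D,hash)
  {BCD}: card=400; try (D,hash)→4320, (C,hash)→4320, (B,merge)→6000, (B,hash)→9440, (C,nl_idx)→12520, (D,merge)→25840 …(+4); best=4320 via (D,hash)
  {ABC}: card=800; try (C,hash)→6200, (A,hash)→7200, (B,hash)→10700, (C,nl_idx)→10800, (C,merge)→16120, (B,merge)→16700 …(+5); best=6200 via (C,hash)
  {ABCD}: card=16; try (A,nl_idx)→7536, (C,hash)→7720, (D,hash)→8120, (A,hash)→8720, (C,nl_idx)→9136, (B,merge)→10400 …(+8); best=7536 via (A,nl_idx)

cost=7536; order=B,C,D,A; methods=hash,hash,nl_idx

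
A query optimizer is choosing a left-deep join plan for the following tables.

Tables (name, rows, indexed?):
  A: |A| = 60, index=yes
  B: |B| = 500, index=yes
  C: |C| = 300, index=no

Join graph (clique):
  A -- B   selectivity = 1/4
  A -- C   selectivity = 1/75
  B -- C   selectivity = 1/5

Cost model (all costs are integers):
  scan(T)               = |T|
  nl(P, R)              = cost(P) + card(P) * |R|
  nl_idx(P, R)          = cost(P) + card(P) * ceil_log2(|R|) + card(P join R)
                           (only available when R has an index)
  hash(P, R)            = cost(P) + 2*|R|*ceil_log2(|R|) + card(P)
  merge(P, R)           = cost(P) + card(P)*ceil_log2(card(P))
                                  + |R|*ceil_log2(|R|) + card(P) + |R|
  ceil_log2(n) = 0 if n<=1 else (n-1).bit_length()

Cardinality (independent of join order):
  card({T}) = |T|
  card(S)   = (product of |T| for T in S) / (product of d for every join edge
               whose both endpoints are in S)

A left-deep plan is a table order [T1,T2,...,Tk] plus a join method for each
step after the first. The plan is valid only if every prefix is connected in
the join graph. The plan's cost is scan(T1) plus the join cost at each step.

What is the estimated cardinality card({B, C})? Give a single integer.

30000

Tables in S: B(500), C(300)
Edges inside S: B-C(d=5)
numerator = 500 * 300 = 150000
denominator = 5 = 5
card(S) = 150000 / 5 = 30000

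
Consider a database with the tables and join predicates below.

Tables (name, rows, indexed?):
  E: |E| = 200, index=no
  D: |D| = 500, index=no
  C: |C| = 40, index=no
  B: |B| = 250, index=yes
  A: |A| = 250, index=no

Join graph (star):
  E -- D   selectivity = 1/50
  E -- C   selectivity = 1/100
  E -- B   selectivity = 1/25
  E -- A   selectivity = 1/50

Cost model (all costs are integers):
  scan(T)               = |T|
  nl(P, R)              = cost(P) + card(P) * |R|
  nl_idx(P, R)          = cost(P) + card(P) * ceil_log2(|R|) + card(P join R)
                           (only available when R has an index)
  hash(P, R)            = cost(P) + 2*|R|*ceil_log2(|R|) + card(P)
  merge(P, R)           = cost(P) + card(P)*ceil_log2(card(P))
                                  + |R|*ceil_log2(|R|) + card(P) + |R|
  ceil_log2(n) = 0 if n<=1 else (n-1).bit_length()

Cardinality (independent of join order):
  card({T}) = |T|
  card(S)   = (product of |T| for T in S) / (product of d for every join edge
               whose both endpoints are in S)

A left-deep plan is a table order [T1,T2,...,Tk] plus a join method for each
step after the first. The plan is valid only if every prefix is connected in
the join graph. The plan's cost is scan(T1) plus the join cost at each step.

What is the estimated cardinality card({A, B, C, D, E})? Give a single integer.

Tables in S: A(250), B(250), C(40), D(500), E(200)
Edges inside S: E-D(d=50), E-C(d=100), E-B(d=25), E-A(d=50)
numerator = 250 * 250 * 40 * 500 * 200 = 250000000000
denominator = 50 * 100 * 25 * 50 = 6250000
card(S) = 250000000000 / 6250000 = 40000

40000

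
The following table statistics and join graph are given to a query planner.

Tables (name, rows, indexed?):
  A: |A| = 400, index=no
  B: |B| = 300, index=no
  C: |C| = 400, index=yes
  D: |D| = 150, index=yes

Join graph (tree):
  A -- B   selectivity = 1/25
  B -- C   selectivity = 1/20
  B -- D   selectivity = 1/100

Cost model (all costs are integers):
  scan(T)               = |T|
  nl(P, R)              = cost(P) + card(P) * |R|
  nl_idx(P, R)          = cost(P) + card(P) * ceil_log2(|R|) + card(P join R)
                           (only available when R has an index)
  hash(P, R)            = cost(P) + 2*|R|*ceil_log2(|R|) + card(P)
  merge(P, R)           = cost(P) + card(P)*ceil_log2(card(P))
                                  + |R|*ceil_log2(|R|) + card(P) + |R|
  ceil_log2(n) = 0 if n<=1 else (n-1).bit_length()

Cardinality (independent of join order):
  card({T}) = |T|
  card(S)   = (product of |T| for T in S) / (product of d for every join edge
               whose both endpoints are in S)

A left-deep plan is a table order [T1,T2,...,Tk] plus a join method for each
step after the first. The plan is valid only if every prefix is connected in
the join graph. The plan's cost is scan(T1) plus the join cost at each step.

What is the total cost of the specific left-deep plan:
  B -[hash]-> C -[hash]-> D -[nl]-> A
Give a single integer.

step 1: scan B: cost=300, card=300
step 2: join C via hash
    card(P join C) = 300*400/(20) = 6000
    cost = 300 + 2*400*9 + 300 = 7800
step 3: join D via hash
    card(P join D) = 6000*150/(100) = 9000
    cost = 7800 + 2*150*8 + 6000 = 16200
step 4: join A via nl
    card(P join A) = 9000*400/(25) = 144000
    cost = 16200 + 9000*400 = 3616200

3616200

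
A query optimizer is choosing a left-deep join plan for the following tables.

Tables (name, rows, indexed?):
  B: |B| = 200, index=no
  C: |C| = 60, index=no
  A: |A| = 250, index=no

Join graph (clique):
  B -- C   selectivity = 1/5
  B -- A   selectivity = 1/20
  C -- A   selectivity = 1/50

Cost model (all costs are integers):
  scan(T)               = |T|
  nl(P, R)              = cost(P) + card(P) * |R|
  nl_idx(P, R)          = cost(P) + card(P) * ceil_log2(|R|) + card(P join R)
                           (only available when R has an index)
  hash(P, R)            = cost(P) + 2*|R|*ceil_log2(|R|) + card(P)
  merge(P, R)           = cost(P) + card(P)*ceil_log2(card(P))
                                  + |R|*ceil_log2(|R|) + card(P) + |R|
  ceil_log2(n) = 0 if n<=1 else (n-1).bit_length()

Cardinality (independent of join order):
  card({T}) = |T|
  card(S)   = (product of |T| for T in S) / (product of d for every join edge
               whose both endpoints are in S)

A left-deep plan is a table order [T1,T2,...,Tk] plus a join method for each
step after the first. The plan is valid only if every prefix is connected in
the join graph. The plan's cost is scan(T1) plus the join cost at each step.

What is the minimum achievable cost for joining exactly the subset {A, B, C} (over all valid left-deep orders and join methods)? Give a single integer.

4720

Selinger DP over subsets of {A,B,C}:
  {B}: scan cost=200, card=200
  {C}: scan cost=60, card=60
  {A}: scan cost=250, card=250
  {BC}: card=2400; try (C,hash)→1120, (B,merge)→2280, (C,merge)→2420, (B,hash)→3320, (B,nl)→12060, (C,nl)→12200; best=1120 via (C,hash)
  {AB}: card=2500; try (B,hash)→3700, (A,merge)→4250, (B,merge)→4300, (A,hash)→4400, (A,nl)→50200, (B,nl)→50250; best=3700 via (B,hash)
  {AC}: card=300; try (C,hash)→1220, (A,merge)→2730, (C,merge)→2920, (A,hash)→4120, (A,nl)→15060, (C,nl)→15250; best=1220 via (C,hash)
  {ABC}: card=600; try (B,hash)→4720, (B,merge)→6020, (C,hash)→6920, (A,hash)→7520, (A,merge)→34570, (C,merge)→36620 …(+3); best=4720 via (B,hash)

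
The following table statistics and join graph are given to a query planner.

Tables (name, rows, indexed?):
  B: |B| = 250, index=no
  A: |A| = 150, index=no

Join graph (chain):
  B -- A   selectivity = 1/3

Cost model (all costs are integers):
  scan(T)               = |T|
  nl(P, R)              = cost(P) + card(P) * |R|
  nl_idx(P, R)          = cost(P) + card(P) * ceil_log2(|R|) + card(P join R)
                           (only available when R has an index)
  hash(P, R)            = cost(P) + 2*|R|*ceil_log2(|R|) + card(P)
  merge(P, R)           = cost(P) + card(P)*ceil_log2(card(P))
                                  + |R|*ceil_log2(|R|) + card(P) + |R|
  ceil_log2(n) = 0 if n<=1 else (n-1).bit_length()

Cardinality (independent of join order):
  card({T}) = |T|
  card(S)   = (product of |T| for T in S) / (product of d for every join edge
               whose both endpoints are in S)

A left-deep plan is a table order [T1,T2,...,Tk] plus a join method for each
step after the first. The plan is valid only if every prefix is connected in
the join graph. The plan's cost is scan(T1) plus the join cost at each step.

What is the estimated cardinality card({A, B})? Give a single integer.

Tables in S: A(150), B(250)
Edges inside S: B-A(d=3)
numerator = 150 * 250 = 37500
denominator = 3 = 3
card(S) = 37500 / 3 = 12500

12500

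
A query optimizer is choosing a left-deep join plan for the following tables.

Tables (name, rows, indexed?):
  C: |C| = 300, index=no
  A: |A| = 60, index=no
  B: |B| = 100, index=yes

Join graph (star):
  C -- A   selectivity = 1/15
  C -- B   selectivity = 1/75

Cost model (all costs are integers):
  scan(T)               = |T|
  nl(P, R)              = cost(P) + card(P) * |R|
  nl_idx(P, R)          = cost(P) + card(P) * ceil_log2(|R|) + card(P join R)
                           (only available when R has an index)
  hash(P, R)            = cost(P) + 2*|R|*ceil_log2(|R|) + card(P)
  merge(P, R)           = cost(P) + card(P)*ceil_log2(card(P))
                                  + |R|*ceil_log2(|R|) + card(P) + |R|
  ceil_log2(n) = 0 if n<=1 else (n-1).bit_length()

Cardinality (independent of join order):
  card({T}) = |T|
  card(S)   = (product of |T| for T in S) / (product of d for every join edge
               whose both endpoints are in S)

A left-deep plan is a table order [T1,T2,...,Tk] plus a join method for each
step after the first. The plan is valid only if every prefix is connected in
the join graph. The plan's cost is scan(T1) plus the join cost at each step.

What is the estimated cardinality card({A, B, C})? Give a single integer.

Tables in S: A(60), B(100), C(300)
Edges inside S: C-A(d=15), C-B(d=75)
numerator = 60 * 100 * 300 = 1800000
denominator = 15 * 75 = 1125
card(S) = 1800000 / 1125 = 1600

1600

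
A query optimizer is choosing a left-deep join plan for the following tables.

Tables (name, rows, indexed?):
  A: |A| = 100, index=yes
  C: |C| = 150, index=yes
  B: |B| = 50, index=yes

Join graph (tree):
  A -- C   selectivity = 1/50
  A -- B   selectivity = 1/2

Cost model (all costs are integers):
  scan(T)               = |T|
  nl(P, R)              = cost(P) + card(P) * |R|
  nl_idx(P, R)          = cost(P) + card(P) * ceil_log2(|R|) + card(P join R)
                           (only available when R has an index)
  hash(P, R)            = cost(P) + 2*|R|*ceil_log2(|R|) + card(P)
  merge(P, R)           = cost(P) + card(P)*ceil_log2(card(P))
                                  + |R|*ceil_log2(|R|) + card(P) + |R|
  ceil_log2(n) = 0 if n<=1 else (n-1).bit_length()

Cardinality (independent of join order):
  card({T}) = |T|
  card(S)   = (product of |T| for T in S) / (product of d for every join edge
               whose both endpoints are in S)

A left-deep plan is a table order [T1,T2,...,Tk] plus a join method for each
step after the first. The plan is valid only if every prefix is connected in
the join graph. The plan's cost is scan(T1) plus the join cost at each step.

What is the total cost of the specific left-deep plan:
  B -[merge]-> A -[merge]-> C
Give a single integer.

35050

step 1: scan B: cost=50, card=50
step 2: join A via merge
    card(P join A) = 50*100/(2) = 2500
    cost = 50 + 50*6 + 100*7 + 50 + 100 = 1200
step 3: join C via merge
    card(P join C) = 2500*150/(50) = 7500
    cost = 1200 + 2500*12 + 150*8 + 2500 + 150 = 35050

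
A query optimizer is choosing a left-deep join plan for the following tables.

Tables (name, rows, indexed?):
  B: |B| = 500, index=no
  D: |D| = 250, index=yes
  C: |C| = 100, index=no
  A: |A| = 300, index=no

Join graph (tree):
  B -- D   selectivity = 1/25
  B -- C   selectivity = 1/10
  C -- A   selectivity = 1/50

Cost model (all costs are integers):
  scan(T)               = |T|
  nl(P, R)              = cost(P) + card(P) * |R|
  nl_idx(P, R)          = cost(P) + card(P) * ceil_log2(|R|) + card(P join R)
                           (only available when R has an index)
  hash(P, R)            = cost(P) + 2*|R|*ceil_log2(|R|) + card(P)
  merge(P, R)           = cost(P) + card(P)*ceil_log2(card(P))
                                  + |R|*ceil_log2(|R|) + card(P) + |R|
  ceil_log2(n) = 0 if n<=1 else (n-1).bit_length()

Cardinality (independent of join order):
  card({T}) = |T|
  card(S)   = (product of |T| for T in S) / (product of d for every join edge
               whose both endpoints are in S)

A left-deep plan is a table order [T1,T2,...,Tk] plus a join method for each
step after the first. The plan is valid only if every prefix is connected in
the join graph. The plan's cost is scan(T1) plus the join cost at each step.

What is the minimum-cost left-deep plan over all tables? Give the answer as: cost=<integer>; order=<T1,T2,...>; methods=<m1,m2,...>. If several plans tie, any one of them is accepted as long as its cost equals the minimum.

cost=45600; order=A,C,B,D; methods=hash,hash,hash

Selinger DP (subsets sized 1..n):
  {B}: scan cost=500, card=500
  {D}: scan cost=250, card=250
  {C}: scan cost=100, card=100
  {A}: scan cost=300, card=300
  {BD}: card=5000; try (D,hash)→5000, (B,merge)→7500, (D,merge)→7750, (D,nl_idx)→9500, (B,hash)→9500, (B,nl)→125250 …(+1); best=5000 via (D,hash)
  {BC}: card=5000; try (C,hash)→2400, (B,merge)→5900, (C,merge)→6300, (B,hash)→9200, (B,nl)→50100, (C,nl)→50500; best=2400 via (C,hash)
  {AC}: card=600; try (C,hash)→2000, (A,merge)→3900, (C,merge)→4100, (A,hash)→5600, (A,nl)→30100, (C,nl)→30300; best=2000 via (C,hash)
  {BCD}: card=50000; try (D,hash)→11400, (C,hash)→11400, (D,merge)→74650, (C,merge)→75800, (D,nl_idx)→92400, (C,nl)→505000 …(+1); best=11400 via (D,hash)
  {ABC}: card=30000; try (B,hash)→11600, (A,hash)→12800, (B,merge)→13600, (A,merge)→75400, (B,nl)→302000, (A,nl)→1502400; best=11600 via (B,hash)
  {ABCD}: card=300000; try (D,hash)→45600, (A,hash)→66800, (D,merge)→493850, (D,nl_idx)→551600, (A,merge)→864400, (D,nl)→7511600 …(+1); best=45600 via (D,hash)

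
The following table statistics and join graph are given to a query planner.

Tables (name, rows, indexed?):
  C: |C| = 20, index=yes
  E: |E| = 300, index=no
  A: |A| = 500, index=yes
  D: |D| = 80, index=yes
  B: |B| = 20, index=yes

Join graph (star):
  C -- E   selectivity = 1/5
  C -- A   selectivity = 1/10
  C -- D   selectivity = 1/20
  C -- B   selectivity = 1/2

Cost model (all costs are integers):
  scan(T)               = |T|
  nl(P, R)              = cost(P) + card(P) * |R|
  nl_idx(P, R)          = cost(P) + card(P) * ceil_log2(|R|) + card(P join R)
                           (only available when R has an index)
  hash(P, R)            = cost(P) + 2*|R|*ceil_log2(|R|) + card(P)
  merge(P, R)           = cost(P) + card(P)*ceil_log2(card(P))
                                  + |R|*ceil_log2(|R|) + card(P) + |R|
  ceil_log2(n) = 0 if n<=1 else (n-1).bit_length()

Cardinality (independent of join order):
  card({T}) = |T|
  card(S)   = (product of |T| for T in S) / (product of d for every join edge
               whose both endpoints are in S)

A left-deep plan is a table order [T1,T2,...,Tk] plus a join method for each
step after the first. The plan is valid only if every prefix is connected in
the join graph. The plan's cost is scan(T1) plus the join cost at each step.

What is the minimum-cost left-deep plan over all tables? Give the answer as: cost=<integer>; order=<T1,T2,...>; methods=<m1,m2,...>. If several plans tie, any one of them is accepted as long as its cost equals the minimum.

cost=52920; order=A,C,D,B,E; methods=hash,hash,hash,hash

Selinger DP (subsets sized 1..n):
  {C}: scan cost=20, card=20
  {E}: scan cost=300, card=300
  {A}: scan cost=500, card=500
  {D}: scan cost=80, card=80
  {B}: scan cost=20, card=20
  {CE}: card=1200; try (C,hash)→800, (C,nl_idx)→3000, (E,merge)→3140, (C,merge)→3420, (E,hash)→5440, (E,nl)→6020 …(+1); best=800 via (C,hash)
  {AC}: card=1000; try (C,hash)→1200, (A,nl_idx)→1200, (C,nl_idx)→4000, (A,merge)→5140, (C,merge)→5620, (A,hash)→9040 …(+2); best=1200 via (C,hash)
  {CD}: card=80; try (D,nl_idx)→240, (C,hash)→360, (C,nl_idx)→560, (D,merge)→780, (C,merge)→840, (D,hash)→1160 …(+2); best=240 via (D,nl_idx)
  {BC}: card=200; try (C,hash)→240, (B,hash)→240, (C,merge)→260, (B,merge)→260, (C,nl_idx)→320, (B,nl_idx)→320 …(+2); best=240 via (C,hash)
  {ACE}: card=60000; try (E,hash)→7600, (A,hash)→11000, (E,merge)→15200, (A,merge)→20200, (A,nl_idx)→71600, (E,nl)→301200 …(+1); best=7600 via (E,hash)
  {CDE}: card=4800; try (D,hash)→3120, (E,merge)→3880, (E,hash)→5720, (D,nl_idx)→14000, (D,merge)→15840, (E,nl)→24240 …(+1); best=3120 via (D,hash)
  {BCE}: card=12000; try (B,hash)→2200, (E,merge)→5040, (E,hash)→5840, (B,merge)→15320, (B,nl_idx)→18800, (B,nl)→24800 …(+1); best=2200 via (B,hash)
  {ACD}: card=4000; try (D,hash)→3320, (A,nl_idx)→4960, (A,merge)→5880, (A,hash)→9320, (D,nl_idx)→12200, (D,merge)→12840 …(+2); best=3320 via (D,hash)
  {ABC}: card=10000; try (B,hash)→2400, (A,merge)→7040, (A,hash)→9440, (A,nl_idx)→12040, (B,merge)→12320, (B,nl_idx)→16200 …(+2); best=2400 via (B,hash)
  {BCD}: card=800; try (B,hash)→520, (B,merge)→1000, (B,nl_idx)→1440, (D,hash)→1560, (B,nl)→1840, (D,nl_idx)→2440 …(+2); best=520 via (B,hash)
  {ACDE}: card=240000; try (E,hash)→12720, (A,hash)→16920, (E,merge)→58320, (D,hash)→68720, (A,merge)→75320, (A,nl_idx)→286320 …(+5); best=12720 via (E,hash)
  {ABCE}: card=600000; try (E,hash)→17800, (A,hash)→23200, (B,hash)→67800, (E,merge)→155400, (A,merge)→187200, (A,nl_idx)→710200 …(+5); best=17800 via (E,hash)
  {BCDE}: card=48000; try (E,hash)→6720, (B,hash)→8120, (E,merge)→12320, (D,hash)→15320, (B,merge)→70440, (B,nl_idx)→75120 …(+5); best=6720 via (E,hash)
  {ABCD}: card=40000; try (B,hash)→7520, (A,hash)→10320, (D,hash)→13520, (A,merge)→14320, (A,nl_idx)→47720, (B,merge)→55440 …(+6); best=7520 via (B,hash)
  {ABCDE}: card=2400000; try (E,hash)→52920, (A,hash)→63720, (B,hash)→252920, (D,hash)→618920, (E,merge)→690520, (A,merge)→827720 …(+9); best=52920 via (E,hash)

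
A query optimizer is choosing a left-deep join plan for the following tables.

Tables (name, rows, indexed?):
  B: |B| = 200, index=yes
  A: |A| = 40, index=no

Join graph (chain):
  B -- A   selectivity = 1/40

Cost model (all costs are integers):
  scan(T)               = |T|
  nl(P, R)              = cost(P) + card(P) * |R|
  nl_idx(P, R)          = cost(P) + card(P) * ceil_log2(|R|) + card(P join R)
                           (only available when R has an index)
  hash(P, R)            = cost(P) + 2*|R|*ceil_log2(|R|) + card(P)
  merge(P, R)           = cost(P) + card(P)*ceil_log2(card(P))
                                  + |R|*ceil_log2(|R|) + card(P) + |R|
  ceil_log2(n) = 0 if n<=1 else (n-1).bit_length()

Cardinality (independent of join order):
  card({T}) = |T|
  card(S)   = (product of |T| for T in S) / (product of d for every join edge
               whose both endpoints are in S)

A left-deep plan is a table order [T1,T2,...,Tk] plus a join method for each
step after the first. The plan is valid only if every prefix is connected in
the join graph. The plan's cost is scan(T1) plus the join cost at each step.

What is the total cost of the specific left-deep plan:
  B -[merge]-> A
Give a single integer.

2280

step 1: scan B: cost=200, card=200
step 2: join A via merge
    card(P join A) = 200*40/(40) = 200
    cost = 200 + 200*8 + 40*6 + 200 + 40 = 2280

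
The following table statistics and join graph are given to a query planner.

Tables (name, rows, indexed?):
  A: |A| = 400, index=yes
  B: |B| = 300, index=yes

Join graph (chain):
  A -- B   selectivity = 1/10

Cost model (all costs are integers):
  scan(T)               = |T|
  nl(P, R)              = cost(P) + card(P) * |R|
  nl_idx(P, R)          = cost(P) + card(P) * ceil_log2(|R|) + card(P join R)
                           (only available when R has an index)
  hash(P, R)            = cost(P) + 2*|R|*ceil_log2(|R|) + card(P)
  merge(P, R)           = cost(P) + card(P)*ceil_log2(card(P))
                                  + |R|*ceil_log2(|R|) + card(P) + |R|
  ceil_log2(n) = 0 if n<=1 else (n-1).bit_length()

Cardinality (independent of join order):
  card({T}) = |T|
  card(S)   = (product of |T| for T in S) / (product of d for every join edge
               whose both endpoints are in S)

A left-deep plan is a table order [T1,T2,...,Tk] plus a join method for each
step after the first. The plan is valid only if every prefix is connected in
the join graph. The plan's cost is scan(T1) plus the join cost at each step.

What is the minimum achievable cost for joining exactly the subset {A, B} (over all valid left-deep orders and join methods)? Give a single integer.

Selinger DP over subsets of {A,B}:
  {A}: scan cost=400, card=400
  {B}: scan cost=300, card=300
  {AB}: card=12000; try (B,hash)→6200, (A,merge)→7300, (B,merge)→7400, (A,hash)→7800, (A,nl_idx)→15000, (B,nl_idx)→16000 …(+2); best=6200 via (B,hash)

6200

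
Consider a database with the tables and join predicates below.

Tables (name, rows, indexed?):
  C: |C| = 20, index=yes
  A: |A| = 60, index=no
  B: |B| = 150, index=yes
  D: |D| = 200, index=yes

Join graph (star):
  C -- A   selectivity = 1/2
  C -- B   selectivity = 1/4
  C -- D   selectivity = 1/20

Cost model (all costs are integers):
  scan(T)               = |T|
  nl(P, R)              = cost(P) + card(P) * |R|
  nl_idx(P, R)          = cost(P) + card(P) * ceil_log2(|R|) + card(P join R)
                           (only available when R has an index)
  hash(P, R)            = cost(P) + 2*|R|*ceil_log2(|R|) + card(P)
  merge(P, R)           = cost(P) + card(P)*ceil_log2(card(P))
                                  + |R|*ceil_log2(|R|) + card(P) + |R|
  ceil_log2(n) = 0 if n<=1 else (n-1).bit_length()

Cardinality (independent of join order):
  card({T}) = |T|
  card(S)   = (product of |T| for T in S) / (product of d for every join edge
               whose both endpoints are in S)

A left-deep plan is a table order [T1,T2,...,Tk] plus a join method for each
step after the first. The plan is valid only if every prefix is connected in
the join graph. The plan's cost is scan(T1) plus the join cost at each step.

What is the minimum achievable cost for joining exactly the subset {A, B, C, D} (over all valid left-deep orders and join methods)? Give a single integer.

9700

Selinger DP over subsets of {A,B,C,D}:
  {C}: scan cost=20, card=20
  {A}: scan cost=60, card=60
  {B}: scan cost=150, card=150
  {D}: scan cost=200, card=200
  {AC}: card=600; try (C,hash)→320, (A,merge)→560, (C,merge)→600, (A,hash)→760, (C,nl_idx)→960, (A,nl)→1220 …(+1); best=320 via (C,hash)
  {BC}: card=750; try (C,hash)→500, (B,nl_idx)→930, (B,merge)→1490, (C,merge)→1620, (C,nl_idx)→1650, (B,hash)→2440 …(+2); best=500 via (C,hash)
  {CD}: card=200; try (D,nl_idx)→380, (C,hash)→600, (C,nl_idx)→1400, (D,merge)→1940, (C,merge)→2120, (D,hash)→3240 …(+2); best=380 via (D,nl_idx)
  {ABC}: card=22500; try (A,hash)→1970, (B,hash)→3320, (B,merge)→8270, (A,merge)→9170, (B,nl_idx)→27620, (A,nl)→45500 …(+1); best=1970 via (A,hash)
  {ACD}: card=6000; try (A,hash)→1300, (A,merge)→2600, (D,hash)→4120, (D,merge)→8720, (D,nl_idx)→11120, (A,nl)→12380 …(+1); best=1300 via (A,hash)
  {BCD}: card=7500; try (B,hash)→2980, (B,merge)→3530, (D,hash)→4450, (B,nl_idx)→9480, (D,merge)→10550, (D,nl_idx)→14000 …(+2); best=2980 via (B,hash)
  {ABCD}: card=225000; try (B,hash)→9700, (A,hash)→11200, (D,hash)→27670, (B,merge)→86650, (A,merge)→108400, (B,nl_idx)→274300 …(+5); best=9700 via (B,hash)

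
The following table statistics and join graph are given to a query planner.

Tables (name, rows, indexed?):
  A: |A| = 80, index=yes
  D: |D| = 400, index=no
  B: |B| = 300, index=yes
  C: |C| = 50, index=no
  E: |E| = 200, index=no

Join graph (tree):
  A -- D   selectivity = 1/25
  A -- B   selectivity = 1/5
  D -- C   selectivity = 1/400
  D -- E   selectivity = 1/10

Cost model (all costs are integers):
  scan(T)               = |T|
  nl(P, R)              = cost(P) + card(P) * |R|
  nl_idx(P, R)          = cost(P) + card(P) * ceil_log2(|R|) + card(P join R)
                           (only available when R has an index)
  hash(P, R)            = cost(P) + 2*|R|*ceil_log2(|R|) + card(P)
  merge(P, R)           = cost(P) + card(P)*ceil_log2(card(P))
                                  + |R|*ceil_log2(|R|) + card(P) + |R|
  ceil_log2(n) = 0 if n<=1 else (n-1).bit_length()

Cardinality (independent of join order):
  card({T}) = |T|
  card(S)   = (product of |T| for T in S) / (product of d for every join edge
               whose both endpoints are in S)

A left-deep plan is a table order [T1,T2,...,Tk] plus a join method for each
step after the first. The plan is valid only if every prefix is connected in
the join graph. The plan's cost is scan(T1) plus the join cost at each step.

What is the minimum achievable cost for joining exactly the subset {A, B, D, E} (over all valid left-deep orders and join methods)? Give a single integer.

Selinger DP over subsets of {A,B,D,E}:
  {A}: scan cost=80, card=80
  {D}: scan cost=400, card=400
  {B}: scan cost=300, card=300
  {E}: scan cost=200, card=200
  {AD}: card=1280; try (A,hash)→1920, (A,nl_idx)→4480, (D,merge)→4720, (A,merge)→5040, (D,hash)→7360, (D,nl)→32080 …(+1); best=1920 via (A,hash)
  {AB}: card=4800; try (A,hash)→1720, (B,merge)→3720, (A,merge)→3940, (B,hash)→5560, (B,nl_idx)→5600, (A,nl_idx)→7200 …(+2); best=1720 via (A,hash)
  {DE}: card=8000; try (E,hash)→4000, (D,merge)→6000, (E,merge)→6200, (D,hash)→7600, (D,nl)→80200, (E,nl)→80400; best=4000 via (E,hash)
  {ABD}: card=76800; try (B,hash)→8600, (D,hash)→13720, (B,merge)→20280, (D,merge)→72920, (B,nl_idx)→90240, (B,nl)→385920 …(+1); best=8600 via (B,hash)
  {ADE}: card=25600; try (E,hash)→6400, (A,hash)→13120, (E,merge)→19080, (A,nl_idx)→85600, (A,merge)→116640, (E,nl)→257920 …(+1); best=6400 via (E,hash)
  {ABDE}: card=1536000; try (B,hash)→37400, (E,hash)→88600, (B,merge)→419000, (E,merge)→1392800, (B,nl_idx)→1772800, (B,nl)→7686400 …(+1); best=37400 via (B,hash)

37400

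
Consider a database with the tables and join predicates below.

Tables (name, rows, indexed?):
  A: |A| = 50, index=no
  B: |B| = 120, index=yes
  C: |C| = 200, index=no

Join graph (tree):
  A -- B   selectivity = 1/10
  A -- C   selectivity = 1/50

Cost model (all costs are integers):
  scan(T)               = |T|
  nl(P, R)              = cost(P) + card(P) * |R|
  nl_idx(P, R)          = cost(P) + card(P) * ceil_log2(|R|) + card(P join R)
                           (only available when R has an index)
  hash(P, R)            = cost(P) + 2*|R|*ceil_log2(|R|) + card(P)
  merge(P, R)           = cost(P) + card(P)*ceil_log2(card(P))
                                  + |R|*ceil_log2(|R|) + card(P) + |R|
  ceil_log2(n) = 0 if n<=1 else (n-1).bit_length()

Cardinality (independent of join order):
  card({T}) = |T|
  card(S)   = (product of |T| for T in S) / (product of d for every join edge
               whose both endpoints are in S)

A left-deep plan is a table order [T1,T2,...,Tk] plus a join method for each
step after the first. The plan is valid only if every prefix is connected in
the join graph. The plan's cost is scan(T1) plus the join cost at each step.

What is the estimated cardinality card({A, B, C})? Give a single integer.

2400

Tables in S: A(50), B(120), C(200)
Edges inside S: A-B(d=10), A-C(d=50)
numerator = 50 * 120 * 200 = 1200000
denominator = 10 * 50 = 500
card(S) = 1200000 / 500 = 2400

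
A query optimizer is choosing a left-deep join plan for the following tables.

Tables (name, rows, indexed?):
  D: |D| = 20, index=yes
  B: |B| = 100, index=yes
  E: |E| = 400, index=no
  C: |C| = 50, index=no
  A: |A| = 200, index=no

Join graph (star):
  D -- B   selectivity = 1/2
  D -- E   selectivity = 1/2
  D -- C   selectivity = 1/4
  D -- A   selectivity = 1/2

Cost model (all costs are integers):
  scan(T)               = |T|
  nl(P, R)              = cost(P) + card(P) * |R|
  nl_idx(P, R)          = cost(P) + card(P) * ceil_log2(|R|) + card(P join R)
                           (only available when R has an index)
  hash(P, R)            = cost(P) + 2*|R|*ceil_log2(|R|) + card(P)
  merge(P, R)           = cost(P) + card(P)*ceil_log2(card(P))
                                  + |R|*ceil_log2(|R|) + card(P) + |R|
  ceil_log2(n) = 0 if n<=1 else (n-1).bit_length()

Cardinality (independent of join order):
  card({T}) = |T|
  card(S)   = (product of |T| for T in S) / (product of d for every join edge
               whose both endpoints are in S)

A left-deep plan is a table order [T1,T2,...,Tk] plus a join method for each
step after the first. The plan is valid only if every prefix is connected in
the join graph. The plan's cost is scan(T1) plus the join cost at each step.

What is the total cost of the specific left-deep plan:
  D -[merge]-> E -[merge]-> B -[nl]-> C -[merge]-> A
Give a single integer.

step 1: scan D: cost=20, card=20
step 2: join E via merge
    card(P join E) = 20*400/(2) = 4000
    cost = 20 + 20*5 + 400*9 + 20 + 400 = 4140
step 3: join B via merge
    card(P join B) = 4000*100/(2) = 200000
    cost = 4140 + 4000*12 + 100*7 + 4000 + 100 = 56940
step 4: join C via nl
    card(P join C) = 200000*50/(4) = 2500000
    cost = 56940 + 200000*50 = 10056940
step 5: join A via merge
    card(P join A) = 2500000*200/(2) = 250000000
    cost = 10056940 + 2500000*22 + 200*8 + 2500000 + 200 = 67558740

67558740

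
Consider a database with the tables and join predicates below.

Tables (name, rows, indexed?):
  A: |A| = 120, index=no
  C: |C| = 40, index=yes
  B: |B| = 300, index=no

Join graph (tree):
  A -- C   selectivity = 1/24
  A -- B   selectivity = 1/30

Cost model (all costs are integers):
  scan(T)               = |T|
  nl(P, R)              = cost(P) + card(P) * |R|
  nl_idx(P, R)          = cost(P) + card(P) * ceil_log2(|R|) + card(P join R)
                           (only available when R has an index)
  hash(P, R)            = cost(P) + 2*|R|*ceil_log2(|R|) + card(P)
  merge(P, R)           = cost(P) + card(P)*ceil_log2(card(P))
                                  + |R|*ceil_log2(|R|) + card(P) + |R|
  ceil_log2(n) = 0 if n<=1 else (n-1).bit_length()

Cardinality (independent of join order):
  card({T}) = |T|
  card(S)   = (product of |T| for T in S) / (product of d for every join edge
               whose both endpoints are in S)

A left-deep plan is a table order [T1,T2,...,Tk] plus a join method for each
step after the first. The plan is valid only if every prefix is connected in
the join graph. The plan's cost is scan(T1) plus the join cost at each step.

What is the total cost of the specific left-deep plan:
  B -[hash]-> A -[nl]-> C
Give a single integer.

50280

step 1: scan B: cost=300, card=300
step 2: join A via hash
    card(P join A) = 300*120/(30) = 1200
    cost = 300 + 2*120*7 + 300 = 2280
step 3: join C via nl
    card(P join C) = 1200*40/(24) = 2000
    cost = 2280 + 1200*40 = 50280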